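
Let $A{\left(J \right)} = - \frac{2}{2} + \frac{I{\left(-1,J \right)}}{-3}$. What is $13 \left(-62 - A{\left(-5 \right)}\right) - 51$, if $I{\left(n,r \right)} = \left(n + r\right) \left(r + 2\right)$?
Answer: $-766$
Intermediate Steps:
$I{\left(n,r \right)} = \left(2 + r\right) \left(n + r\right)$ ($I{\left(n,r \right)} = \left(n + r\right) \left(2 + r\right) = \left(2 + r\right) \left(n + r\right)$)
$A{\left(J \right)} = - \frac{1}{3} - \frac{J}{3} - \frac{J^{2}}{3}$ ($A{\left(J \right)} = - \frac{2}{2} + \frac{J^{2} + 2 \left(-1\right) + 2 J - J}{-3} = \left(-2\right) \frac{1}{2} + \left(J^{2} - 2 + 2 J - J\right) \left(- \frac{1}{3}\right) = -1 + \left(-2 + J + J^{2}\right) \left(- \frac{1}{3}\right) = -1 - \left(- \frac{2}{3} + \frac{J}{3} + \frac{J^{2}}{3}\right) = - \frac{1}{3} - \frac{J}{3} - \frac{J^{2}}{3}$)
$13 \left(-62 - A{\left(-5 \right)}\right) - 51 = 13 \left(-62 - \left(- \frac{1}{3} - - \frac{5}{3} - \frac{\left(-5\right)^{2}}{3}\right)\right) - 51 = 13 \left(-62 - \left(- \frac{1}{3} + \frac{5}{3} - \frac{25}{3}\right)\right) - 51 = 13 \left(-62 - -7\right) - 51 = 13 \left(-62 + 7\right) - 51 = 13 \left(-55\right) - 51 = -715 - 51 = -766$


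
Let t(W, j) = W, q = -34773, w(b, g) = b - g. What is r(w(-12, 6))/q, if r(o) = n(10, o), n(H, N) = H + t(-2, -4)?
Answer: -8/34773 ≈ -0.00023006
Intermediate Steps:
n(H, N) = -2 + H (n(H, N) = H - 2 = -2 + H)
r(o) = 8 (r(o) = -2 + 10 = 8)
r(w(-12, 6))/q = 8/(-34773) = 8*(-1/34773) = -8/34773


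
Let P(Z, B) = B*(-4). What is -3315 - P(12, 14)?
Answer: -3259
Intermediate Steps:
P(Z, B) = -4*B
-3315 - P(12, 14) = -3315 - (-4)*14 = -3315 - 1*(-56) = -3315 + 56 = -3259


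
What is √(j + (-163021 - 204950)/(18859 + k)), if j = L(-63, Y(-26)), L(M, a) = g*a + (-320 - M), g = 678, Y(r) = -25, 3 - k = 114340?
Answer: 5*I*√696998725018/31826 ≈ 131.16*I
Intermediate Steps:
k = -114337 (k = 3 - 1*114340 = 3 - 114340 = -114337)
L(M, a) = -320 - M + 678*a (L(M, a) = 678*a + (-320 - M) = -320 - M + 678*a)
j = -17207 (j = -320 - 1*(-63) + 678*(-25) = -320 + 63 - 16950 = -17207)
√(j + (-163021 - 204950)/(18859 + k)) = √(-17207 + (-163021 - 204950)/(18859 - 114337)) = √(-17207 - 367971/(-95478)) = √(-17207 - 367971*(-1/95478)) = √(-17207 + 122657/31826) = √(-547507325/31826) = 5*I*√696998725018/31826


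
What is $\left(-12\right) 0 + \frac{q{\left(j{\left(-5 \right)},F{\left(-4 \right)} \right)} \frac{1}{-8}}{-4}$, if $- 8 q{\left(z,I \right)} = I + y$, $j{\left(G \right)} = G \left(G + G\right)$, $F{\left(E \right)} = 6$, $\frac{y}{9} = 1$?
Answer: $- \frac{15}{256} \approx -0.058594$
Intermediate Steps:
$y = 9$ ($y = 9 \cdot 1 = 9$)
$j{\left(G \right)} = 2 G^{2}$ ($j{\left(G \right)} = G 2 G = 2 G^{2}$)
$q{\left(z,I \right)} = - \frac{9}{8} - \frac{I}{8}$ ($q{\left(z,I \right)} = - \frac{I + 9}{8} = - \frac{9 + I}{8} = - \frac{9}{8} - \frac{I}{8}$)
$\left(-12\right) 0 + \frac{q{\left(j{\left(-5 \right)},F{\left(-4 \right)} \right)} \frac{1}{-8}}{-4} = \left(-12\right) 0 + \frac{\left(- \frac{9}{8} - \frac{3}{4}\right) \frac{1}{-8}}{-4} = 0 + \left(- \frac{9}{8} - \frac{3}{4}\right) \left(- \frac{1}{8}\right) \left(- \frac{1}{4}\right) = 0 + \left(- \frac{15}{8}\right) \left(- \frac{1}{8}\right) \left(- \frac{1}{4}\right) = 0 + \frac{15}{64} \left(- \frac{1}{4}\right) = 0 - \frac{15}{256} = - \frac{15}{256}$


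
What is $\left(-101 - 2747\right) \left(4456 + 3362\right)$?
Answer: $-22265664$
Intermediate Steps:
$\left(-101 - 2747\right) \left(4456 + 3362\right) = \left(-2848\right) 7818 = -22265664$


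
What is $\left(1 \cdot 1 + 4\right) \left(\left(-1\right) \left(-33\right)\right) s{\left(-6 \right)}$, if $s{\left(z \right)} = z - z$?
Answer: $0$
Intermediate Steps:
$s{\left(z \right)} = 0$
$\left(1 \cdot 1 + 4\right) \left(\left(-1\right) \left(-33\right)\right) s{\left(-6 \right)} = \left(1 \cdot 1 + 4\right) \left(\left(-1\right) \left(-33\right)\right) 0 = \left(1 + 4\right) 33 \cdot 0 = 5 \cdot 33 \cdot 0 = 165 \cdot 0 = 0$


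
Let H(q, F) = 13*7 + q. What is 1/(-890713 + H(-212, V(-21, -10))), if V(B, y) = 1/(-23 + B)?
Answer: -1/890834 ≈ -1.1225e-6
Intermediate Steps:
H(q, F) = 91 + q
1/(-890713 + H(-212, V(-21, -10))) = 1/(-890713 + (91 - 212)) = 1/(-890713 - 121) = 1/(-890834) = -1/890834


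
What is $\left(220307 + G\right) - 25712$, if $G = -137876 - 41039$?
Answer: $15680$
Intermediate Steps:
$G = -178915$ ($G = -137876 - 41039 = -178915$)
$\left(220307 + G\right) - 25712 = \left(220307 - 178915\right) - 25712 = 41392 - 25712 = 15680$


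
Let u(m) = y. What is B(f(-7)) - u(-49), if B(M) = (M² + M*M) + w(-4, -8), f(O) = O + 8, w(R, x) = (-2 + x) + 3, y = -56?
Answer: 51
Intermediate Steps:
u(m) = -56
w(R, x) = 1 + x
f(O) = 8 + O
B(M) = -7 + 2*M² (B(M) = (M² + M*M) + (1 - 8) = (M² + M²) - 7 = 2*M² - 7 = -7 + 2*M²)
B(f(-7)) - u(-49) = (-7 + 2*(8 - 7)²) - 1*(-56) = (-7 + 2*1²) + 56 = (-7 + 2*1) + 56 = (-7 + 2) + 56 = -5 + 56 = 51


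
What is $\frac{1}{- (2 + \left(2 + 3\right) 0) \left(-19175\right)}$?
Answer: $\frac{1}{38350} \approx 2.6076 \cdot 10^{-5}$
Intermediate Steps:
$\frac{1}{- (2 + \left(2 + 3\right) 0) \left(-19175\right)} = \frac{1}{- (2 + 5 \cdot 0) \left(-19175\right)} = \frac{1}{- (2 + 0) \left(-19175\right)} = \frac{1}{\left(-1\right) 2 \left(-19175\right)} = \frac{1}{\left(-2\right) \left(-19175\right)} = \frac{1}{38350}$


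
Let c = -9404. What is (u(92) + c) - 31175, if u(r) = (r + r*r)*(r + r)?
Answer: 1533725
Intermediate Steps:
u(r) = 2*r*(r + r²) (u(r) = (r + r²)*(2*r) = 2*r*(r + r²))
(u(92) + c) - 31175 = (2*92²*(1 + 92) - 9404) - 31175 = (2*8464*93 - 9404) - 31175 = (1574304 - 9404) - 31175 = 1564900 - 31175 = 1533725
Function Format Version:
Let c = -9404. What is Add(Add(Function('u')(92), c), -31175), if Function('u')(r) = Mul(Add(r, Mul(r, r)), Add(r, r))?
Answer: 1533725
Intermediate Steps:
Function('u')(r) = Mul(2, r, Add(r, Pow(r, 2))) (Function('u')(r) = Mul(Add(r, Pow(r, 2)), Mul(2, r)) = Mul(2, r, Add(r, Pow(r, 2))))
Add(Add(Function('u')(92), c), -31175) = Add(Add(Mul(2, Pow(92, 2), Add(1, 92)), -9404), -31175) = Add(Add(Mul(2, 8464, 93), -9404), -31175) = Add(Add(1574304, -9404), -31175) = Add(1564900, -31175) = 1533725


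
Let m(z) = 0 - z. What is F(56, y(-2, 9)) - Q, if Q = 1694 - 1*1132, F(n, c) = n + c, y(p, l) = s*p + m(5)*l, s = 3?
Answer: -557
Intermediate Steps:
m(z) = -z
y(p, l) = -5*l + 3*p (y(p, l) = 3*p + (-1*5)*l = 3*p - 5*l = -5*l + 3*p)
F(n, c) = c + n
Q = 562 (Q = 1694 - 1132 = 562)
F(56, y(-2, 9)) - Q = ((-5*9 + 3*(-2)) + 56) - 1*562 = ((-45 - 6) + 56) - 562 = (-51 + 56) - 562 = 5 - 562 = -557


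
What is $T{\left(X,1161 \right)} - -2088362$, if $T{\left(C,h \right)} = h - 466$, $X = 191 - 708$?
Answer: $2089057$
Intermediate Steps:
$X = -517$ ($X = 191 - 708 = -517$)
$T{\left(C,h \right)} = -466 + h$ ($T{\left(C,h \right)} = h - 466 = -466 + h$)
$T{\left(X,1161 \right)} - -2088362 = \left(-466 + 1161\right) - -2088362 = 695 + 2088362 = 2089057$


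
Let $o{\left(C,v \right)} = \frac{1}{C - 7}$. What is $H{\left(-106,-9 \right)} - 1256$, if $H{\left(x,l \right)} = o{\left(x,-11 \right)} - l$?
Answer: $- \frac{140912}{113} \approx -1247.0$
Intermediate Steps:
$o{\left(C,v \right)} = \frac{1}{-7 + C}$
$H{\left(x,l \right)} = \frac{1}{-7 + x} - l$
$H{\left(-106,-9 \right)} - 1256 = \frac{1 - - 9 \left(-7 - 106\right)}{-7 - 106} - 1256 = \frac{1 - \left(-9\right) \left(-113\right)}{-113} - 1256 = - \frac{1 - 1017}{113} - 1256 = \left(- \frac{1}{113}\right) \left(-1016\right) - 1256 = \frac{1016}{113} - 1256 = - \frac{140912}{113}$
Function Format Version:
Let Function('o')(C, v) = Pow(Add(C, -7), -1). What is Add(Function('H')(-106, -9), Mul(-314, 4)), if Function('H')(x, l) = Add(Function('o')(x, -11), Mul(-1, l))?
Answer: Rational(-140912, 113) ≈ -1247.0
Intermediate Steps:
Function('o')(C, v) = Pow(Add(-7, C), -1)
Function('H')(x, l) = Add(Pow(Add(-7, x), -1), Mul(-1, l))
Add(Function('H')(-106, -9), Mul(-314, 4)) = Add(Mul(Pow(Add(-7, -106), -1), Add(1, Mul(-1, -9, Add(-7, -106)))), Mul(-314, 4)) = Add(Mul(Pow(-113, -1), Add(1, Mul(-1, -9, -113))), -1256) = Add(Mul(Rational(-1, 113), Add(1, -1017)), -1256) = Add(Mul(Rational(-1, 113), -1016), -1256) = Add(Rational(1016, 113), -1256) = Rational(-140912, 113)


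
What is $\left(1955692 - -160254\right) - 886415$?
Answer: $1229531$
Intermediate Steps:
$\left(1955692 - -160254\right) - 886415 = \left(1955692 + 160254\right) - 886415 = 2115946 - 886415 = 1229531$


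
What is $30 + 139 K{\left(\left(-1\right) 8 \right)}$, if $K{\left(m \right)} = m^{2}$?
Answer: $8926$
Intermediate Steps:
$30 + 139 K{\left(\left(-1\right) 8 \right)} = 30 + 139 \left(\left(-1\right) 8\right)^{2} = 30 + 139 \left(-8\right)^{2} = 30 + 139 \cdot 64 = 30 + 8896 = 8926$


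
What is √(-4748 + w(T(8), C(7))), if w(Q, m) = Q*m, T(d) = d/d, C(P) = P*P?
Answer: I*√4699 ≈ 68.549*I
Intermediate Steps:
C(P) = P²
T(d) = 1
√(-4748 + w(T(8), C(7))) = √(-4748 + 1*7²) = √(-4748 + 1*49) = √(-4748 + 49) = √(-4699) = I*√4699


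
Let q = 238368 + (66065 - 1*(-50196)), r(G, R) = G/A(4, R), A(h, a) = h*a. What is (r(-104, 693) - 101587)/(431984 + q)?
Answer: -70399817/545122809 ≈ -0.12914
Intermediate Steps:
A(h, a) = a*h
r(G, R) = G/(4*R) (r(G, R) = G/((R*4)) = G/((4*R)) = G*(1/(4*R)) = G/(4*R))
q = 354629 (q = 238368 + (66065 + 50196) = 238368 + 116261 = 354629)
(r(-104, 693) - 101587)/(431984 + q) = ((1/4)*(-104)/693 - 101587)/(431984 + 354629) = ((1/4)*(-104)*(1/693) - 101587)/786613 = (-26/693 - 101587)*(1/786613) = -70399817/693*1/786613 = -70399817/545122809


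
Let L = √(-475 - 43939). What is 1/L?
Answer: -I*√44414/44414 ≈ -0.004745*I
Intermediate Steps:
L = I*√44414 (L = √(-44414) = I*√44414 ≈ 210.75*I)
1/L = 1/(I*√44414) = -I*√44414/44414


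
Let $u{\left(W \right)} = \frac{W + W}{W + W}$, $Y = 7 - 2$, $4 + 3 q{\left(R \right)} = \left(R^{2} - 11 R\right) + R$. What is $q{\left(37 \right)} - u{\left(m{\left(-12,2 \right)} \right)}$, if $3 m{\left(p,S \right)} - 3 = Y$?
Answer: $\frac{992}{3} \approx 330.67$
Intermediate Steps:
$q{\left(R \right)} = - \frac{4}{3} - \frac{10 R}{3} + \frac{R^{2}}{3}$ ($q{\left(R \right)} = - \frac{4}{3} + \frac{\left(R^{2} - 11 R\right) + R}{3} = - \frac{4}{3} + \frac{R^{2} - 10 R}{3} = - \frac{4}{3} + \left(- \frac{10 R}{3} + \frac{R^{2}}{3}\right) = - \frac{4}{3} - \frac{10 R}{3} + \frac{R^{2}}{3}$)
$Y = 5$ ($Y = 7 - 2 = 5$)
$m{\left(p,S \right)} = \frac{8}{3}$ ($m{\left(p,S \right)} = 1 + \frac{1}{3} \cdot 5 = 1 + \frac{5}{3} = \frac{8}{3}$)
$u{\left(W \right)} = 1$ ($u{\left(W \right)} = \frac{2 W}{2 W} = 2 W \frac{1}{2 W} = 1$)
$q{\left(37 \right)} - u{\left(m{\left(-12,2 \right)} \right)} = \left(- \frac{4}{3} - \frac{370}{3} + \frac{37^{2}}{3}\right) - 1 = \left(- \frac{4}{3} - \frac{370}{3} + \frac{1}{3} \cdot 1369\right) - 1 = \left(- \frac{4}{3} - \frac{370}{3} + \frac{1369}{3}\right) - 1 = \frac{995}{3} - 1 = \frac{992}{3}$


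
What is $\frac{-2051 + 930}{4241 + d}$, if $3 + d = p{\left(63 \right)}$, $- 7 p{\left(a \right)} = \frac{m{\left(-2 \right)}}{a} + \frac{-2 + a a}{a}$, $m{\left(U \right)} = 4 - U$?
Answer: $- \frac{494361}{1864985} \approx -0.26508$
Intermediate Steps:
$p{\left(a \right)} = - \frac{6}{7 a} - \frac{-2 + a^{2}}{7 a}$ ($p{\left(a \right)} = - \frac{\frac{4 - -2}{a} + \frac{-2 + a a}{a}}{7} = - \frac{\frac{4 + 2}{a} + \frac{-2 + a^{2}}{a}}{7} = - \frac{\frac{6}{a} + \frac{-2 + a^{2}}{a}}{7} = - \frac{6}{7 a} - \frac{-2 + a^{2}}{7 a}$)
$d = - \frac{5296}{441}$ ($d = -3 + \frac{-4 - 63^{2}}{7 \cdot 63} = -3 + \frac{1}{7} \cdot \frac{1}{63} \left(-4 - 3969\right) = -3 + \frac{1}{7} \cdot \frac{1}{63} \left(-3973\right) = -3 - \frac{3973}{441} = - \frac{5296}{441} \approx -12.009$)
$\frac{-2051 + 930}{4241 + d} = \frac{-2051 + 930}{4241 - \frac{5296}{441}} = - \frac{1121}{\frac{1864985}{441}} = \left(-1121\right) \frac{441}{1864985} = - \frac{494361}{1864985}$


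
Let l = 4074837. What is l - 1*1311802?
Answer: 2763035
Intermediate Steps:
l - 1*1311802 = 4074837 - 1*1311802 = 4074837 - 1311802 = 2763035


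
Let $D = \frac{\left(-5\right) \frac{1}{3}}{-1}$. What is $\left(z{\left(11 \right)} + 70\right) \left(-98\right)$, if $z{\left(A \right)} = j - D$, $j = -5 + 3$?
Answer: $- \frac{19502}{3} \approx -6500.7$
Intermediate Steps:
$j = -2$
$D = \frac{5}{3}$ ($D = \left(-5\right) \frac{1}{3} \left(-1\right) = \left(- \frac{5}{3}\right) \left(-1\right) = \frac{5}{3} \approx 1.6667$)
$z{\left(A \right)} = - \frac{11}{3}$ ($z{\left(A \right)} = -2 - \frac{5}{3} = - \frac{11}{3}$)
$\left(z{\left(11 \right)} + 70\right) \left(-98\right) = \left(- \frac{11}{3} + 70\right) \left(-98\right) = \frac{199}{3} \left(-98\right) = - \frac{19502}{3}$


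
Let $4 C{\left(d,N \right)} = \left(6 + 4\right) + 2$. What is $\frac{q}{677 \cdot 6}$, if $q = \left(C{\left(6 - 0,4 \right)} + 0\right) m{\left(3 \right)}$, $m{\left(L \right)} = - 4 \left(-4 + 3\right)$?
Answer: $\frac{2}{677} \approx 0.0029542$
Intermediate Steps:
$C{\left(d,N \right)} = 3$ ($C{\left(d,N \right)} = \frac{\left(6 + 4\right) + 2}{4} = \frac{10 + 2}{4} = \frac{1}{4} \cdot 12 = 3$)
$m{\left(L \right)} = 4$ ($m{\left(L \right)} = \left(-4\right) \left(-1\right) = 4$)
$q = 12$ ($q = \left(3 + 0\right) 4 = 3 \cdot 4 = 12$)
$\frac{q}{677 \cdot 6} = \frac{12}{677 \cdot 6} = \frac{12}{4062} = 12 \cdot \frac{1}{4062} = \frac{2}{677}$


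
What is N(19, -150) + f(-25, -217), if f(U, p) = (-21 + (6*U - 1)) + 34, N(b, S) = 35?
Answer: -103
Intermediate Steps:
f(U, p) = 12 + 6*U (f(U, p) = (-21 + (-1 + 6*U)) + 34 = (-22 + 6*U) + 34 = 12 + 6*U)
N(19, -150) + f(-25, -217) = 35 + (12 + 6*(-25)) = 35 + (12 - 150) = 35 - 138 = -103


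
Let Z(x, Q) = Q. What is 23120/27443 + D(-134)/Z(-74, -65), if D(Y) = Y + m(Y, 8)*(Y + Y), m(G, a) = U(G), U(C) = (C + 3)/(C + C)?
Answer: 135003/27443 ≈ 4.9194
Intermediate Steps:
U(C) = (3 + C)/(2*C) (U(C) = (3 + C)/((2*C)) = (3 + C)*(1/(2*C)) = (3 + C)/(2*C))
m(G, a) = (3 + G)/(2*G)
D(Y) = 3 + 2*Y (D(Y) = Y + ((3 + Y)/(2*Y))*(Y + Y) = Y + ((3 + Y)/(2*Y))*(2*Y) = Y + (3 + Y) = 3 + 2*Y)
23120/27443 + D(-134)/Z(-74, -65) = 23120/27443 + (3 + 2*(-134))/(-65) = 23120*(1/27443) + (3 - 268)*(-1/65) = 23120/27443 - 265*(-1/65) = 23120/27443 + 53/13 = 135003/27443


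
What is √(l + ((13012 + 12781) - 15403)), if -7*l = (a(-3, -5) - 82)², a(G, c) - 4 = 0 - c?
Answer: 3*√52423/7 ≈ 98.126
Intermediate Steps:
a(G, c) = 4 - c (a(G, c) = 4 + (0 - c) = 4 - c)
l = -5329/7 (l = -((4 - 1*(-5)) - 82)²/7 = -((4 + 5) - 82)²/7 = -(9 - 82)²/7 = -⅐*(-73)² = -⅐*5329 = -5329/7 ≈ -761.29)
√(l + ((13012 + 12781) - 15403)) = √(-5329/7 + ((13012 + 12781) - 15403)) = √(-5329/7 + (25793 - 15403)) = √(-5329/7 + 10390) = √(67401/7) = 3*√52423/7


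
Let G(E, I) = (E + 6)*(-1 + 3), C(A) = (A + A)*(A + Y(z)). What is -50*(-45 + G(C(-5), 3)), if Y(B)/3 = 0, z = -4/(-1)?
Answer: -3350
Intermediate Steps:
z = 4 (z = -4*(-1) = 4)
Y(B) = 0 (Y(B) = 3*0 = 0)
C(A) = 2*A² (C(A) = (A + A)*(A + 0) = (2*A)*A = 2*A²)
G(E, I) = 12 + 2*E (G(E, I) = (6 + E)*2 = 12 + 2*E)
-50*(-45 + G(C(-5), 3)) = -50*(-45 + (12 + 2*(2*(-5)²))) = -50*(-45 + (12 + 2*(2*25))) = -50*(-45 + (12 + 2*50)) = -50*(-45 + (12 + 100)) = -50*(-45 + 112) = -50*67 = -3350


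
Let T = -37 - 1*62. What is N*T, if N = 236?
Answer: -23364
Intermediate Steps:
T = -99 (T = -37 - 62 = -99)
N*T = 236*(-99) = -23364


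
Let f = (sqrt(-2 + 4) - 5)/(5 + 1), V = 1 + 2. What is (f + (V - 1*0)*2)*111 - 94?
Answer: 959/2 + 37*sqrt(2)/2 ≈ 505.66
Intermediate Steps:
V = 3
f = -5/6 + sqrt(2)/6 (f = (sqrt(2) - 5)/6 = (-5 + sqrt(2))*(1/6) = -5/6 + sqrt(2)/6 ≈ -0.59763)
(f + (V - 1*0)*2)*111 - 94 = ((-5/6 + sqrt(2)/6) + (3 - 1*0)*2)*111 - 94 = ((-5/6 + sqrt(2)/6) + (3 + 0)*2)*111 - 94 = ((-5/6 + sqrt(2)/6) + 3*2)*111 - 94 = ((-5/6 + sqrt(2)/6) + 6)*111 - 94 = (31/6 + sqrt(2)/6)*111 - 94 = (1147/2 + 37*sqrt(2)/2) - 94 = 959/2 + 37*sqrt(2)/2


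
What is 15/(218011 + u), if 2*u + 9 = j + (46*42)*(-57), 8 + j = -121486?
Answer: 6/40879 ≈ 0.00014677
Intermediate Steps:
j = -121494 (j = -8 - 121486 = -121494)
u = -231627/2 (u = -9/2 + (-121494 + (46*42)*(-57))/2 = -9/2 + (-121494 + 1932*(-57))/2 = -9/2 + (-121494 - 110124)/2 = -9/2 + (½)*(-231618) = -9/2 - 115809 = -231627/2 ≈ -1.1581e+5)
15/(218011 + u) = 15/(218011 - 231627/2) = 15/(204395/2) = (2/204395)*15 = 6/40879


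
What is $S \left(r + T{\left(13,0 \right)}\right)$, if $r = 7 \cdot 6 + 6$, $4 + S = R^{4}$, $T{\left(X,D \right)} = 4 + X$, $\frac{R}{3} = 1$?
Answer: $5005$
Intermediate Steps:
$R = 3$ ($R = 3 \cdot 1 = 3$)
$S = 77$ ($S = -4 + 3^{4} = -4 + 81 = 77$)
$r = 48$ ($r = 42 + 6 = 48$)
$S \left(r + T{\left(13,0 \right)}\right) = 77 \left(48 + \left(4 + 13\right)\right) = 77 \left(48 + 17\right) = 77 \cdot 65 = 5005$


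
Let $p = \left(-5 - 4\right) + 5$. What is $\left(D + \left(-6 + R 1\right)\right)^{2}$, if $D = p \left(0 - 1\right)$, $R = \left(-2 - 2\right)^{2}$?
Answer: $196$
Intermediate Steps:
$R = 16$ ($R = \left(-4\right)^{2} = 16$)
$p = -4$ ($p = -9 + 5 = -4$)
$D = 4$ ($D = - 4 \left(0 - 1\right) = \left(-4\right) \left(-1\right) = 4$)
$\left(D + \left(-6 + R 1\right)\right)^{2} = \left(4 + \left(-6 + 16 \cdot 1\right)\right)^{2} = \left(4 + \left(-6 + 16\right)\right)^{2} = \left(4 + 10\right)^{2} = 14^{2} = 196$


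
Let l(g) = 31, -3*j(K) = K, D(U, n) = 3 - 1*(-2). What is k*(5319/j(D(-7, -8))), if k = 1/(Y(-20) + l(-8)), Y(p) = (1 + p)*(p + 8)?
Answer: -15957/1295 ≈ -12.322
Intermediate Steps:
Y(p) = (1 + p)*(8 + p)
D(U, n) = 5 (D(U, n) = 3 + 2 = 5)
j(K) = -K/3
k = 1/259 (k = 1/((8 + (-20)² + 9*(-20)) + 31) = 1/((8 + 400 - 180) + 31) = 1/(228 + 31) = 1/259 ≈ 0.0038610)
k*(5319/j(D(-7, -8))) = (5319/((-⅓*5)))/259 = (5319/(-5/3))/259 = (5319*(-⅗))/259 = (1/259)*(-15957/5) = -15957/1295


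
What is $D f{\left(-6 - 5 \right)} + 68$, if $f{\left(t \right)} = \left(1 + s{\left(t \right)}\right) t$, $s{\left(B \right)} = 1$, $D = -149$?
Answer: $3346$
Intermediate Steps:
$f{\left(t \right)} = 2 t$ ($f{\left(t \right)} = \left(1 + 1\right) t = 2 t$)
$D f{\left(-6 - 5 \right)} + 68 = - 149 \cdot 2 \left(-6 - 5\right) + 68 = - 149 \cdot 2 \left(-11\right) + 68 = \left(-149\right) \left(-22\right) + 68 = 3278 + 68 = 3346$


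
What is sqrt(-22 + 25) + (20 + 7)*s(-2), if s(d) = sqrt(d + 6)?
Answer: 54 + sqrt(3) ≈ 55.732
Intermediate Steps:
s(d) = sqrt(6 + d)
sqrt(-22 + 25) + (20 + 7)*s(-2) = sqrt(-22 + 25) + (20 + 7)*sqrt(6 - 2) = sqrt(3) + 27*sqrt(4) = sqrt(3) + 27*2 = sqrt(3) + 54 = 54 + sqrt(3)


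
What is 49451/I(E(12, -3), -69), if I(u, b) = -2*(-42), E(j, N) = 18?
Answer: 49451/84 ≈ 588.70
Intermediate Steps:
I(u, b) = 84
49451/I(E(12, -3), -69) = 49451/84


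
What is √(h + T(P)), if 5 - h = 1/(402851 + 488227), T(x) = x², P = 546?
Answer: √236714037040393086/891078 ≈ 546.00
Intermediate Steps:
h = 4455389/891078 (h = 5 - 1/(402851 + 488227) = 5 - 1/891078 = 4455389/891078 ≈ 5.0000)
√(h + T(P)) = √(4455389/891078 + 546²) = √(4455389/891078 + 298116) = √(265649064437/891078) = √236714037040393086/891078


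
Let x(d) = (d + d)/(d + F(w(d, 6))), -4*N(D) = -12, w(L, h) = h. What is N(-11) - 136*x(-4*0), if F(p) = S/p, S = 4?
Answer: 3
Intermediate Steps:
N(D) = 3 (N(D) = -1/4*(-12) = 3)
F(p) = 4/p
x(d) = 2*d/(2/3 + d) (x(d) = (d + d)/(d + 4/6) = (2*d)/(d + 4*(1/6)) = (2*d)/(d + 2/3) = (2*d)/(2/3 + d) = 2*d/(2/3 + d))
N(-11) - 136*x(-4*0) = 3 - 816*(-4*0)/(2 + 3*(-4*0)) = 3 - 816*0/(2 + 3*0) = 3 - 816*0/(2 + 0) = 3 - 816*0/2 = 3 - 136*0 = 3 + 0 = 3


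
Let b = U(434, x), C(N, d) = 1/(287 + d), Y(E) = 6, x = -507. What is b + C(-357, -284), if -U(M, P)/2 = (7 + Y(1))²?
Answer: -1013/3 ≈ -337.67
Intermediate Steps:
U(M, P) = -338 (U(M, P) = -2*(7 + 6)² = -2*13² = -2*169 = -338)
b = -338
b + C(-357, -284) = -338 + 1/(287 - 284) = -338 + 1/3 = -338 + ⅓ = -1013/3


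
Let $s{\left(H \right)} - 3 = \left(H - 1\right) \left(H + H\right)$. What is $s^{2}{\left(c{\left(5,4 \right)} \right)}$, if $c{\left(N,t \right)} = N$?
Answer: $1849$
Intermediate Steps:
$s{\left(H \right)} = 3 + 2 H \left(-1 + H\right)$ ($s{\left(H \right)} = 3 + \left(H - 1\right) \left(H + H\right) = 3 + \left(-1 + H\right) 2 H = 3 + 2 H \left(-1 + H\right)$)
$s^{2}{\left(c{\left(5,4 \right)} \right)} = \left(3 - 10 + 2 \cdot 5^{2}\right)^{2} = \left(3 - 10 + 2 \cdot 25\right)^{2} = \left(3 - 10 + 50\right)^{2} = 43^{2} = 1849$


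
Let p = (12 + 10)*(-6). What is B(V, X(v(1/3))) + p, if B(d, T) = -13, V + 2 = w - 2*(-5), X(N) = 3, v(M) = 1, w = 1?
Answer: -145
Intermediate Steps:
V = 9 (V = -2 + (1 - 2*(-5)) = -2 + (1 + 10) = -2 + 11 = 9)
p = -132 (p = 22*(-6) = -132)
B(V, X(v(1/3))) + p = -13 - 132 = -145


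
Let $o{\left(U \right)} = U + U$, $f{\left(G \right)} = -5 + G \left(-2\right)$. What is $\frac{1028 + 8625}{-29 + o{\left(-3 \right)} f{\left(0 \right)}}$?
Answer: $9653$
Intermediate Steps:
$f{\left(G \right)} = -5 - 2 G$
$o{\left(U \right)} = 2 U$
$\frac{1028 + 8625}{-29 + o{\left(-3 \right)} f{\left(0 \right)}} = \frac{1028 + 8625}{-29 + 2 \left(-3\right) \left(-5 - 0\right)} = \frac{9653}{-29 - 6 \left(-5 + 0\right)} = \frac{9653}{-29 - -30} = \frac{9653}{-29 + 30} = \frac{9653}{1} = 9653 \cdot 1 = 9653$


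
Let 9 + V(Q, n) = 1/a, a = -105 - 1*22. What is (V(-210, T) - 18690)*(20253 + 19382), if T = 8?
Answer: -94124167490/127 ≈ -7.4114e+8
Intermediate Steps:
a = -127 (a = -105 - 22 = -127)
V(Q, n) = -1144/127 (V(Q, n) = -9 + 1/(-127) = -9 - 1/127 = -1144/127)
(V(-210, T) - 18690)*(20253 + 19382) = (-1144/127 - 18690)*(20253 + 19382) = -2374774/127*39635 = -94124167490/127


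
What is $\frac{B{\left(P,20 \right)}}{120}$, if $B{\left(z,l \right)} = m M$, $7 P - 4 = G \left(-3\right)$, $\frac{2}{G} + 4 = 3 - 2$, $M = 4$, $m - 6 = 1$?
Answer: $\frac{7}{30} \approx 0.23333$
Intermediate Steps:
$m = 7$ ($m = 6 + 1 = 7$)
$G = - \frac{2}{3}$ ($G = \frac{2}{-4 + \left(3 - 2\right)} = \frac{2}{-4 + 1} = \frac{2}{-3} = 2 \left(- \frac{1}{3}\right) = - \frac{2}{3} \approx -0.66667$)
$P = \frac{6}{7}$ ($P = \frac{4}{7} + \frac{\left(- \frac{2}{3}\right) \left(-3\right)}{7} = \frac{4}{7} + \frac{1}{7} \cdot 2 = \frac{4}{7} + \frac{2}{7} = \frac{6}{7} \approx 0.85714$)
$B{\left(z,l \right)} = 28$ ($B{\left(z,l \right)} = 7 \cdot 4 = 28$)
$\frac{B{\left(P,20 \right)}}{120} = \frac{28}{120} = 28 \cdot \frac{1}{120} = \frac{7}{30}$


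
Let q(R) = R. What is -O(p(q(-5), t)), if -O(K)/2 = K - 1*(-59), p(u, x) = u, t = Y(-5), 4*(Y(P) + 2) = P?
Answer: 108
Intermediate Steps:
Y(P) = -2 + P/4
t = -13/4 (t = -2 + (1/4)*(-5) = -2 - 5/4 = -13/4 ≈ -3.2500)
O(K) = -118 - 2*K (O(K) = -2*(K - 1*(-59)) = -2*(K + 59) = -2*(59 + K) = -118 - 2*K)
-O(p(q(-5), t)) = -(-118 - 2*(-5)) = -(-118 + 10) = -1*(-108) = 108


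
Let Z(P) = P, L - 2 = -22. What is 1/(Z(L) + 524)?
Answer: 1/504 ≈ 0.0019841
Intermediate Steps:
L = -20 (L = 2 - 22 = -20)
1/(Z(L) + 524) = 1/(-20 + 524) = 1/504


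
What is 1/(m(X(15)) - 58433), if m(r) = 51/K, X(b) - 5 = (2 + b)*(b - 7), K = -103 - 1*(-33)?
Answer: -70/4090361 ≈ -1.7113e-5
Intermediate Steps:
K = -70 (K = -103 + 33 = -70)
X(b) = 5 + (-7 + b)*(2 + b) (X(b) = 5 + (2 + b)*(b - 7) = 5 + (2 + b)*(-7 + b) = 5 + (-7 + b)*(2 + b))
m(r) = -51/70 (m(r) = 51/(-70) = 51*(-1/70) = -51/70)
1/(m(X(15)) - 58433) = 1/(-51/70 - 58433) = 1/(-4090361/70) = -70/4090361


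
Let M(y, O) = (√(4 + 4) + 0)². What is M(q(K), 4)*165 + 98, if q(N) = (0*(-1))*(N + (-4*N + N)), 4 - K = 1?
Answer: 1418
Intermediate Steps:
K = 3 (K = 4 - 1*1 = 4 - 1 = 3)
q(N) = 0 (q(N) = 0*(N - 3*N) = 0*(-2*N) = 0)
M(y, O) = 8 (M(y, O) = (√8 + 0)² = (2*√2 + 0)² = (2*√2)² = 8)
M(q(K), 4)*165 + 98 = 8*165 + 98 = 1320 + 98 = 1418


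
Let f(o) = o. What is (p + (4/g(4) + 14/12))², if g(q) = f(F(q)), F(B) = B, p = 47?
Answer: 87025/36 ≈ 2417.4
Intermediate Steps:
g(q) = q
(p + (4/g(4) + 14/12))² = (47 + (4/4 + 14/12))² = (47 + (4*(¼) + 14*(1/12)))² = (47 + (1 + 7/6))² = (47 + 13/6)² = (295/6)² = 87025/36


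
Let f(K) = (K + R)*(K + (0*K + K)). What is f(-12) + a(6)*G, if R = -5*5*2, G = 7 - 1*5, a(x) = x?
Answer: 1500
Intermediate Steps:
G = 2 (G = 7 - 5 = 2)
R = -50 (R = -25*2 = -50)
f(K) = 2*K*(-50 + K) (f(K) = (K - 50)*(K + (0*K + K)) = (-50 + K)*(K + (0 + K)) = (-50 + K)*(K + K) = (-50 + K)*(2*K) = 2*K*(-50 + K))
f(-12) + a(6)*G = 2*(-12)*(-50 - 12) + 6*2 = 2*(-12)*(-62) + 12 = 1488 + 12 = 1500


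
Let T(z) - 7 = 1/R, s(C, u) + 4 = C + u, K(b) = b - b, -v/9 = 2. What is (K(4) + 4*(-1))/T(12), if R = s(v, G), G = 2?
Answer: -80/139 ≈ -0.57554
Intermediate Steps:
v = -18 (v = -9*2 = -18)
K(b) = 0
s(C, u) = -4 + C + u (s(C, u) = -4 + (C + u) = -4 + C + u)
R = -20 (R = -4 - 18 + 2 = -20)
T(z) = 139/20 (T(z) = 7 + 1/(-20) = 7 - 1/20 = 139/20)
(K(4) + 4*(-1))/T(12) = (0 + 4*(-1))/(139/20) = (0 - 4)*(20/139) = -4*20/139 = -80/139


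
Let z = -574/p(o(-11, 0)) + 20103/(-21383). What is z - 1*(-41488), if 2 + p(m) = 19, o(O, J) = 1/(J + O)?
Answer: 15068728775/363511 ≈ 41453.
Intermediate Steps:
p(m) = 17 (p(m) = -2 + 19 = 17)
z = -12615593/363511 (z = -574/17 + 20103/(-21383) = -574*1/17 + 20103*(-1/21383) = -574/17 - 20103/21383 = -12615593/363511 ≈ -34.705)
z - 1*(-41488) = -12615593/363511 - 1*(-41488) = -12615593/363511 + 41488 = 15068728775/363511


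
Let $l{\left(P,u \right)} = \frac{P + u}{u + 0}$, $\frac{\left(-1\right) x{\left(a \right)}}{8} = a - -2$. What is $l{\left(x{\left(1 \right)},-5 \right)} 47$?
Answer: $\frac{1363}{5} \approx 272.6$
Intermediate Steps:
$x{\left(a \right)} = -16 - 8 a$ ($x{\left(a \right)} = - 8 \left(a - -2\right) = - 8 \left(a + 2\right) = - 8 \left(2 + a\right) = -16 - 8 a$)
$l{\left(P,u \right)} = \frac{P + u}{u}$
$l{\left(x{\left(1 \right)},-5 \right)} 47 = \frac{\left(-16 - 8\right) - 5}{-5} \cdot 47 = - \frac{\left(-16 - 8\right) - 5}{5} \cdot 47 = - \frac{-24 - 5}{5} \cdot 47 = \left(- \frac{1}{5}\right) \left(-29\right) 47 = \frac{29}{5} \cdot 47 = \frac{1363}{5}$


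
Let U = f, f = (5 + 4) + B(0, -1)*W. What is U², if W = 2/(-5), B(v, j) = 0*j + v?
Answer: 81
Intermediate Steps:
B(v, j) = v (B(v, j) = 0 + v = v)
W = -⅖ (W = 2*(-⅕) = -⅖ ≈ -0.40000)
f = 9 (f = (5 + 4) + 0*(-⅖) = 9 + 0 = 9)
U = 9
U² = 9² = 81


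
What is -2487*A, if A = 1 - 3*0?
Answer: -2487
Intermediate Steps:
A = 1 (A = 1 + 0 = 1)
-2487*A = -2487*1 = -2487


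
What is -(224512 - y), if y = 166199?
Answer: -58313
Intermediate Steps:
-(224512 - y) = -(224512 - 1*166199) = -(224512 - 166199) = -1*58313 = -58313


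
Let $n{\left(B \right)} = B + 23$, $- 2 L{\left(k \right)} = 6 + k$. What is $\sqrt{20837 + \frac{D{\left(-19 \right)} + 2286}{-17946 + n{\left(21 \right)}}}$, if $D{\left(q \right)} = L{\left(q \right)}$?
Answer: $\frac{3 \sqrt{741981571357}}{17902} \approx 144.35$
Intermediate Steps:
$L{\left(k \right)} = -3 - \frac{k}{2}$ ($L{\left(k \right)} = - \frac{6 + k}{2} = -3 - \frac{k}{2}$)
$D{\left(q \right)} = -3 - \frac{q}{2}$
$n{\left(B \right)} = 23 + B$
$\sqrt{20837 + \frac{D{\left(-19 \right)} + 2286}{-17946 + n{\left(21 \right)}}} = \sqrt{20837 + \frac{\left(-3 - - \frac{19}{2}\right) + 2286}{-17946 + \left(23 + 21\right)}} = \sqrt{20837 + \frac{\left(-3 + \frac{19}{2}\right) + 2286}{-17946 + 44}} = \sqrt{20837 + \frac{\frac{13}{2} + 2286}{-17902}} = \sqrt{20837 + \frac{4585}{2} \left(- \frac{1}{17902}\right)} = \sqrt{20837 - \frac{4585}{35804}} = \sqrt{\frac{746043363}{35804}} = \frac{3 \sqrt{741981571357}}{17902}$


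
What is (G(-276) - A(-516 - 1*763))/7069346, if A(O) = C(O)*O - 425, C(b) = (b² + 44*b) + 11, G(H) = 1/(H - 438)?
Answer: 1442478584105/5047513044 ≈ 285.78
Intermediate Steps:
G(H) = 1/(-438 + H)
C(b) = 11 + b² + 44*b
A(O) = -425 + O*(11 + O² + 44*O) (A(O) = (11 + O² + 44*O)*O - 425 = O*(11 + O² + 44*O) - 425 = -425 + O*(11 + O² + 44*O))
(G(-276) - A(-516 - 1*763))/7069346 = (1/(-438 - 276) - (-425 + (-516 - 1*763)*(11 + (-516 - 1*763)² + 44*(-516 - 1*763))))/7069346 = (1/(-714) - (-425 + (-516 - 763)*(11 + (-516 - 763)² + 44*(-516 - 763))))*(1/7069346) = (-1/714 - (-425 - 1279*(11 + (-1279)² + 44*(-1279))))*(1/7069346) = (-1/714 - (-425 - 1279*(11 + 1635841 - 56276)))*(1/7069346) = (-1/714 - (-425 - 1279*1579576))*(1/7069346) = (-1/714 - (-425 - 2020277704))*(1/7069346) = (-1/714 - 1*(-2020278129))*(1/7069346) = (-1/714 + 2020278129)*(1/7069346) = (1442478584105/714)*(1/7069346) = 1442478584105/5047513044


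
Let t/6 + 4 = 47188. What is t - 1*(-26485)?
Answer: 309589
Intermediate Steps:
t = 283104 (t = -24 + 6*47188 = -24 + 283128 = 283104)
t - 1*(-26485) = 283104 - 1*(-26485) = 283104 + 26485 = 309589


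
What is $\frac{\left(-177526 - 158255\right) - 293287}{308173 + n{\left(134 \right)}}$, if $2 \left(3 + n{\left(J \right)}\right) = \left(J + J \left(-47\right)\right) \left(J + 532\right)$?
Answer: $\frac{314534}{872221} \approx 0.36061$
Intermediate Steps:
$n{\left(J \right)} = -3 - 23 J \left(532 + J\right)$ ($n{\left(J \right)} = -3 + \frac{\left(J + J \left(-47\right)\right) \left(J + 532\right)}{2} = -3 + \frac{\left(J - 47 J\right) \left(532 + J\right)}{2} = -3 + \frac{- 46 J \left(532 + J\right)}{2} = -3 + \frac{\left(-46\right) J \left(532 + J\right)}{2} = -3 - 23 J \left(532 + J\right)$)
$\frac{\left(-177526 - 158255\right) - 293287}{308173 + n{\left(134 \right)}} = \frac{\left(-177526 - 158255\right) - 293287}{308173 - \left(1639627 + 412988\right)} = \frac{\left(-177526 - 158255\right) - 293287}{308173 - 2052615} = \frac{-335781 - 293287}{308173 - 2052615} = - \frac{629068}{308173 - 2052615} = - \frac{629068}{-1744442} = \left(-629068\right) \left(- \frac{1}{1744442}\right) = \frac{314534}{872221}$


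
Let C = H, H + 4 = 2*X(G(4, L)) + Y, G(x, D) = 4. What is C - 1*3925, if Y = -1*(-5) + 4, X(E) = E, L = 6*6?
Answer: -3912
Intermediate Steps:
L = 36
Y = 9 (Y = 5 + 4 = 9)
H = 13 (H = -4 + (2*4 + 9) = -4 + (8 + 9) = -4 + 17 = 13)
C = 13
C - 1*3925 = 13 - 1*3925 = 13 - 3925 = -3912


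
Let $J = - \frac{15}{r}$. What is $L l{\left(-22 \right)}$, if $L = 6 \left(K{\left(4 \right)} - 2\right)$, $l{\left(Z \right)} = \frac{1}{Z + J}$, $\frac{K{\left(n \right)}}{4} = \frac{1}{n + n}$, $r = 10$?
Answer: $\frac{18}{47} \approx 0.38298$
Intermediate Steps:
$J = - \frac{3}{2}$ ($J = - \frac{15}{10} = \left(-15\right) \frac{1}{10} = - \frac{3}{2} \approx -1.5$)
$K{\left(n \right)} = \frac{2}{n}$ ($K{\left(n \right)} = \frac{4}{n + n} = \frac{4}{2 n} = 4 \frac{1}{2 n} = \frac{2}{n}$)
$l{\left(Z \right)} = \frac{1}{- \frac{3}{2} + Z}$ ($l{\left(Z \right)} = \frac{1}{Z - \frac{3}{2}} = \frac{1}{- \frac{3}{2} + Z}$)
$L = -9$ ($L = 6 \left(\frac{2}{4} - 2\right) = 6 \left(2 \cdot \frac{1}{4} - 2\right) = 6 \left(\frac{1}{2} - 2\right) = 6 \left(- \frac{3}{2}\right) = -9$)
$L l{\left(-22 \right)} = - 9 \frac{2}{-3 + 2 \left(-22\right)} = - 9 \frac{2}{-3 - 44} = - 9 \frac{2}{-47} = - 9 \cdot 2 \left(- \frac{1}{47}\right) = \left(-9\right) \left(- \frac{2}{47}\right) = \frac{18}{47}$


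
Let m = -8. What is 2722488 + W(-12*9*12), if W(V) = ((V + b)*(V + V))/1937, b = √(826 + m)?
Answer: 5276818488/1937 - 2592*√818/1937 ≈ 2.7242e+6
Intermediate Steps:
b = √818 (b = √(826 - 8) = √818 ≈ 28.601)
W(V) = 2*V*(V + √818)/1937 (W(V) = ((V + √818)*(V + V))/1937 = ((V + √818)*(2*V))*(1/1937) = (2*V*(V + √818))*(1/1937) = 2*V*(V + √818)/1937)
2722488 + W(-12*9*12) = 2722488 + 2*(-12*9*12)*(-12*9*12 + √818)/1937 = 2722488 + 2*(-108*12)*(-108*12 + √818)/1937 = 2722488 + (2/1937)*(-1296)*(-1296 + √818) = 2722488 + (3359232/1937 - 2592*√818/1937) = 5276818488/1937 - 2592*√818/1937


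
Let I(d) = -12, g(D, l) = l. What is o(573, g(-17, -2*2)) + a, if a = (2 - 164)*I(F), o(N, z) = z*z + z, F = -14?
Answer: 1956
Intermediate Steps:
o(N, z) = z + z² (o(N, z) = z² + z = z + z²)
a = 1944 (a = (2 - 164)*(-12) = -162*(-12) = 1944)
o(573, g(-17, -2*2)) + a = (-2*2)*(1 - 2*2) + 1944 = -4*(1 - 4) + 1944 = -4*(-3) + 1944 = 12 + 1944 = 1956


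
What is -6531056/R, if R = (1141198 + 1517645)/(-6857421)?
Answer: 14928733522192/886281 ≈ 1.6844e+7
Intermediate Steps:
R = -886281/2285807 (R = 2658843*(-1/6857421) = -886281/2285807 ≈ -0.38773)
-6531056/R = -6531056/(-886281/2285807) = -6531056*(-2285807/886281) = 14928733522192/886281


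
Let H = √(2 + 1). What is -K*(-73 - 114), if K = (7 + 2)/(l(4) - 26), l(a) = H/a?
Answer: -63648/983 - 612*√3/983 ≈ -65.827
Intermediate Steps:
H = √3 ≈ 1.7320
l(a) = √3/a
K = 9/(-26 + √3/4) (K = (7 + 2)/(√3/4 - 26) = 9/(√3*(¼) - 26) = 9/(√3/4 - 26) = 9/(-26 + √3/4) ≈ -0.35202)
-K*(-73 - 114) = -(-3744/10813 - 36*√3/10813)*(-73 - 114) = -(-3744/10813 - 36*√3/10813)*(-187) = -(63648/983 + 612*√3/983) = -63648/983 - 612*√3/983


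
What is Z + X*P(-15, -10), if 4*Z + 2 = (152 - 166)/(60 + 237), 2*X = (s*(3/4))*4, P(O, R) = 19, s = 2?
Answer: 16777/297 ≈ 56.488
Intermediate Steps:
X = 3 (X = ((2*(3/4))*4)/2 = ((2*(3*(¼)))*4)/2 = ((2*(¾))*4)/2 = ((3/2)*4)/2 = (½)*6 = 3)
Z = -152/297 (Z = -½ + ((152 - 166)/(60 + 237))/4 = -½ + (-14/297)/4 = -½ + (-14*1/297)/4 = -½ + (¼)*(-14/297) = -½ - 7/594 = -152/297 ≈ -0.51178)
Z + X*P(-15, -10) = -152/297 + 3*19 = -152/297 + 57 = 16777/297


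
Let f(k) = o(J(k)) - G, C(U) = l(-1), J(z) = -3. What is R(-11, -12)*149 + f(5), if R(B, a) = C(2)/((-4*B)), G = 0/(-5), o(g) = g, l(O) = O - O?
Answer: -3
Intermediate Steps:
l(O) = 0
G = 0 (G = 0*(-1/5) = 0)
C(U) = 0
f(k) = -3 (f(k) = -3 - 1*0 = -3 + 0 = -3)
R(B, a) = 0 (R(B, a) = 0/((-4*B)) = 0*(-1/(4*B)) = 0)
R(-11, -12)*149 + f(5) = 0*149 - 3 = 0 - 3 = -3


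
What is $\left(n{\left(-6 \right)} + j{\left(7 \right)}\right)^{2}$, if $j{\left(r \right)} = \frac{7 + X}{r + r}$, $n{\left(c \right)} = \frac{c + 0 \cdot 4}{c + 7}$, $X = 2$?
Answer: $\frac{5625}{196} \approx 28.699$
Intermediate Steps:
$n{\left(c \right)} = \frac{c}{7 + c}$ ($n{\left(c \right)} = \frac{c + 0}{7 + c} = \frac{c}{7 + c}$)
$j{\left(r \right)} = \frac{9}{2 r}$ ($j{\left(r \right)} = \frac{7 + 2}{r + r} = \frac{9}{2 r}$)
$\left(n{\left(-6 \right)} + j{\left(7 \right)}\right)^{2} = \left(- \frac{6}{7 - 6} + \frac{9}{2 \cdot 7}\right)^{2} = \left(- \frac{6}{1} + \frac{9}{2} \cdot \frac{1}{7}\right)^{2} = \left(\left(-6\right) 1 + \frac{9}{14}\right)^{2} = \left(-6 + \frac{9}{14}\right)^{2} = \left(- \frac{75}{14}\right)^{2} = \frac{5625}{196}$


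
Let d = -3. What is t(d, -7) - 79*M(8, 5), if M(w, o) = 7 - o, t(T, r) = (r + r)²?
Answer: 38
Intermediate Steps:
t(T, r) = 4*r² (t(T, r) = (2*r)² = 4*r²)
t(d, -7) - 79*M(8, 5) = 4*(-7)² - 79*(7 - 1*5) = 4*49 - 79*(7 - 5) = 196 - 79*2 = 196 - 158 = 38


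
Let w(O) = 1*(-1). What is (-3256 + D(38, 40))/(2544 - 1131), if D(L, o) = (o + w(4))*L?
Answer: -1774/1413 ≈ -1.2555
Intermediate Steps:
w(O) = -1
D(L, o) = L*(-1 + o) (D(L, o) = (o - 1)*L = (-1 + o)*L = L*(-1 + o))
(-3256 + D(38, 40))/(2544 - 1131) = (-3256 + 38*(-1 + 40))/(2544 - 1131) = (-3256 + 38*39)/1413 = (-3256 + 1482)*(1/1413) = -1774*1/1413 = -1774/1413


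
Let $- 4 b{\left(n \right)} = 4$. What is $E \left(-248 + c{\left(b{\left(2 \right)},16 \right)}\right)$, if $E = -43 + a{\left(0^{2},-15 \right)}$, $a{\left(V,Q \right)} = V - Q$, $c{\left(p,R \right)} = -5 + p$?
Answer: $7112$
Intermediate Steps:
$b{\left(n \right)} = -1$ ($b{\left(n \right)} = \left(- \frac{1}{4}\right) 4 = -1$)
$E = -28$ ($E = -43 + \left(0^{2} - -15\right) = -43 + \left(0 + 15\right) = -43 + 15 = -28$)
$E \left(-248 + c{\left(b{\left(2 \right)},16 \right)}\right) = - 28 \left(-248 - 6\right) = \left(-28\right) \left(-254\right) = 7112$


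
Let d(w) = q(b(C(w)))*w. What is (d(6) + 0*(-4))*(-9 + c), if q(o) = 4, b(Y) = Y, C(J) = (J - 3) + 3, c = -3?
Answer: -288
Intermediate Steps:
C(J) = J (C(J) = (-3 + J) + 3 = J)
d(w) = 4*w
(d(6) + 0*(-4))*(-9 + c) = (4*6 + 0*(-4))*(-9 - 3) = (24 + 0)*(-12) = 24*(-12) = -288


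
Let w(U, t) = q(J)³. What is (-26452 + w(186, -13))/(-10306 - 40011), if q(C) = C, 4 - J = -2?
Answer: 26236/50317 ≈ 0.52141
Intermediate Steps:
J = 6 (J = 4 - 1*(-2) = 4 + 2 = 6)
w(U, t) = 216 (w(U, t) = 6³ = 216)
(-26452 + w(186, -13))/(-10306 - 40011) = (-26452 + 216)/(-10306 - 40011) = -26236/(-50317) = -26236*(-1/50317) = 26236/50317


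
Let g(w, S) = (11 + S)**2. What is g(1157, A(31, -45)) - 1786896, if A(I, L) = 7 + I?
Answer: -1784495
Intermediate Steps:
g(1157, A(31, -45)) - 1786896 = (11 + (7 + 31))**2 - 1786896 = (11 + 38)**2 - 1786896 = 49**2 - 1786896 = 2401 - 1786896 = -1784495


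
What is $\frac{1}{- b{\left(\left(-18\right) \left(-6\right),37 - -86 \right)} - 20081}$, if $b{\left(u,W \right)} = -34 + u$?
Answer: $- \frac{1}{20155} \approx -4.9615 \cdot 10^{-5}$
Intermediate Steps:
$\frac{1}{- b{\left(\left(-18\right) \left(-6\right),37 - -86 \right)} - 20081} = \frac{1}{- (-34 - -108) - 20081} = \frac{1}{- (-34 + 108) - 20081} = \frac{1}{\left(-1\right) 74 - 20081} = \frac{1}{-74 - 20081} = \frac{1}{-20155} = - \frac{1}{20155}$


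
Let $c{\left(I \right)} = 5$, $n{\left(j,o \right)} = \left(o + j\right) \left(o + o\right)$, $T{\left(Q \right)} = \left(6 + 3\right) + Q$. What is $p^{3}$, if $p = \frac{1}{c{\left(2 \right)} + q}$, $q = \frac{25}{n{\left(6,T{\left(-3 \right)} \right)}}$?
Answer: $\frac{2985984}{413493625} \approx 0.0072214$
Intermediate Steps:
$T{\left(Q \right)} = 9 + Q$
$n{\left(j,o \right)} = 2 o \left(j + o\right)$ ($n{\left(j,o \right)} = \left(j + o\right) 2 o = 2 o \left(j + o\right)$)
$q = \frac{25}{144}$ ($q = \frac{25}{2 \left(9 - 3\right) \left(6 + \left(9 - 3\right)\right)} = \frac{25}{2 \cdot 6 \left(6 + 6\right)} = \frac{25}{2 \cdot 6 \cdot 12} = \frac{25}{144} \approx 0.17361$)
$p = \frac{144}{745}$ ($p = \frac{1}{5 + \frac{25}{144}} = \frac{1}{\frac{745}{144}} = \frac{144}{745} \approx 0.19329$)
$p^{3} = \left(\frac{144}{745}\right)^{3} = \frac{2985984}{413493625}$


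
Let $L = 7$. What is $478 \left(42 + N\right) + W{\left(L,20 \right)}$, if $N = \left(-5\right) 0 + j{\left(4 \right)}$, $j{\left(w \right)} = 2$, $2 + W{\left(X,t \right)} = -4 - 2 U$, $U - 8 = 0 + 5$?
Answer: $21000$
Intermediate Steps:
$U = 13$ ($U = 8 + \left(0 + 5\right) = 8 + 5 = 13$)
$W{\left(X,t \right)} = -32$ ($W{\left(X,t \right)} = -2 - 30 = -32$)
$N = 2$ ($N = \left(-5\right) 0 + 2 = 0 + 2 = 2$)
$478 \left(42 + N\right) + W{\left(L,20 \right)} = 478 \left(42 + 2\right) - 32 = 478 \cdot 44 - 32 = 21032 - 32 = 21000$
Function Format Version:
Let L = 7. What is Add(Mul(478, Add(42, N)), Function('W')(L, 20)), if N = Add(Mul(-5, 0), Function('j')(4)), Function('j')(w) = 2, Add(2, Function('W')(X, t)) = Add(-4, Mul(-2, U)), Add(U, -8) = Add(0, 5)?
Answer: 21000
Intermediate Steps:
U = 13 (U = Add(8, Add(0, 5)) = Add(8, 5) = 13)
Function('W')(X, t) = -32 (Function('W')(X, t) = Add(-2, Add(-4, Mul(-2, 13))) = Add(-2, Add(-4, -26)) = Add(-2, -30) = -32)
N = 2 (N = Add(Mul(-5, 0), 2) = Add(0, 2) = 2)
Add(Mul(478, Add(42, N)), Function('W')(L, 20)) = Add(Mul(478, Add(42, 2)), -32) = Add(Mul(478, 44), -32) = Add(21032, -32) = 21000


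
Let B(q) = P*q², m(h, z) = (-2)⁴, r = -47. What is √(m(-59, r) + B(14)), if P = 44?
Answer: 24*√15 ≈ 92.952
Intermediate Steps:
m(h, z) = 16
B(q) = 44*q²
√(m(-59, r) + B(14)) = √(16 + 44*14²) = √(16 + 44*196) = √(16 + 8624) = √8640 = 24*√15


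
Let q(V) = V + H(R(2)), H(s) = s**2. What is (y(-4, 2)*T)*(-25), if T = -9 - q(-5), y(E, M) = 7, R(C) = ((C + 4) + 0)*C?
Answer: 25900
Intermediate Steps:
R(C) = C*(4 + C) (R(C) = ((4 + C) + 0)*C = (4 + C)*C = C*(4 + C))
q(V) = 144 + V (q(V) = V + (2*(4 + 2))**2 = V + (2*6)**2 = V + 12**2 = V + 144 = 144 + V)
T = -148 (T = -9 - (144 - 5) = -9 - 1*139 = -9 - 139 = -148)
(y(-4, 2)*T)*(-25) = (7*(-148))*(-25) = -1036*(-25) = 25900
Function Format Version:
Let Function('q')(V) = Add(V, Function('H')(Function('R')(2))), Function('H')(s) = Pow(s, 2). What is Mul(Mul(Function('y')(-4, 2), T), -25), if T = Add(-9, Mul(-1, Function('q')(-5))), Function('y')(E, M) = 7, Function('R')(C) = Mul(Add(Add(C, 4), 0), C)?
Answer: 25900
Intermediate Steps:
Function('R')(C) = Mul(C, Add(4, C)) (Function('R')(C) = Mul(Add(Add(4, C), 0), C) = Mul(Add(4, C), C) = Mul(C, Add(4, C)))
Function('q')(V) = Add(144, V) (Function('q')(V) = Add(V, Pow(Mul(2, Add(4, 2)), 2)) = Add(V, Pow(Mul(2, 6), 2)) = Add(V, Pow(12, 2)) = Add(V, 144) = Add(144, V))
T = -148 (T = Add(-9, Mul(-1, Add(144, -5))) = Add(-9, Mul(-1, 139)) = Add(-9, -139) = -148)
Mul(Mul(Function('y')(-4, 2), T), -25) = Mul(Mul(7, -148), -25) = Mul(-1036, -25) = 25900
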